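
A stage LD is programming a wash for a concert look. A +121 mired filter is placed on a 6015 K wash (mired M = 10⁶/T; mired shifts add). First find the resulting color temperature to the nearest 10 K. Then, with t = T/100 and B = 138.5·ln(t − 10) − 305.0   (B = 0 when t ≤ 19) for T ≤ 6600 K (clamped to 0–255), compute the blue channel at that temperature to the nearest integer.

M_in = 10⁶/6015 = 166.25; M_out = 166.25 + (+121) = 287.25.
T_out = 10⁶/287.25 = 3481.3 K → 3480 K; t = 34.8.
B = 138.5·ln(34.8 − 10) − 305.0 = 138.5·ln 24.8 − 305.0 = 138.5·3.2108 − 305.0 = 139.702.
Rounded: 140.

140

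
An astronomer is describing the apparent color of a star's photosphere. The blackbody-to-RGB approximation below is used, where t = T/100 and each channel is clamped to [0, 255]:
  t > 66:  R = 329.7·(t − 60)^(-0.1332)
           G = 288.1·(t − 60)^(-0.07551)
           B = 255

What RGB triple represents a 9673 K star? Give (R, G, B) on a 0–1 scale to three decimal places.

t = 9673/100 = 96.73; the t > 66 branch applies.
R = 329.7·(96.73 − 60)^(-0.1332) = 329.7·36.73^(-0.1332) = 329.7·0.61878 = 204.013.
G = 288.1·(96.73 − 60)^(-0.07551) = 288.1·36.73^(-0.07551) = 288.1·0.76177 = 219.467.
B = 255 by definition for t > 66.
Dividing each by 255: (0.8001, 0.8607, 1.0000) → (0.800, 0.861, 1.000).

(0.800, 0.861, 1.000)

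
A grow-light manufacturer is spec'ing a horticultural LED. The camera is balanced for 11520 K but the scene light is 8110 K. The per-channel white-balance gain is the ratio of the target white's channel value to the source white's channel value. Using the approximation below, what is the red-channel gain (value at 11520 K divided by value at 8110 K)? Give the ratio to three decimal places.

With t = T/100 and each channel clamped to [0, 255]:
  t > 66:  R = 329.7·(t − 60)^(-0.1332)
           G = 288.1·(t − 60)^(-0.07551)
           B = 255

0.880

At 8110 K (t = 81.1):
  R = 329.7·(81.1 − 60)^(-0.1332) = 329.7·21.1^(-0.1332) = 329.7·0.66620 = 219.647.
At 11520 K (t = 115.2):
  R = 329.7·(115.2 − 60)^(-0.1332) = 329.7·55.2^(-0.1332) = 329.7·0.58610 = 193.238.
Gain = 193.238 / 219.647 = 0.8798 → 0.880.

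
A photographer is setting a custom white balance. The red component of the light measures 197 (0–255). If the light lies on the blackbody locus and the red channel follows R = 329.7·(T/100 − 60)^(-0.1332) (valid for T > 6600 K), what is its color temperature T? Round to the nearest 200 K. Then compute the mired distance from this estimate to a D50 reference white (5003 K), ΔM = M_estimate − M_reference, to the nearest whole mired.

-107 mireds

(t − 60)^(-0.1332) = 197/329.7 = 0.59751.
t − 60 = 0.59751^(1/-0.1332) = 0.59751^(-7.508) = 47.761, so t = 107.761.
T = 100·t = 10776 K → 10800 K to the nearest 200 K.
M_estimate = 10⁶/10800 = 92.59; M_reference = 10⁶/5003 = 199.88.
ΔM = 92.59 − 199.88 = -107.29 → -107 mireds.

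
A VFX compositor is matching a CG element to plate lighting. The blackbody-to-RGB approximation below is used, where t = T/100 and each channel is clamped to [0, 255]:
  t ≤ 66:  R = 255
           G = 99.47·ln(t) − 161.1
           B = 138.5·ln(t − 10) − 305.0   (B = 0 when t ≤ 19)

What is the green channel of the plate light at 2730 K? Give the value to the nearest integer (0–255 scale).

t = 2730/100 = 27.3; the t ≤ 66 branch applies.
G = 99.47·ln 27.3 − 161.1 = 99.47·3.3069 − 161.1 = 167.836.
Rounded: 168.

168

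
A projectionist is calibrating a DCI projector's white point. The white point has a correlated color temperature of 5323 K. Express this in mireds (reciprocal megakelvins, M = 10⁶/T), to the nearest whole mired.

M = 10⁶ / 5323 = 187.864 → 188 mireds.

188 mireds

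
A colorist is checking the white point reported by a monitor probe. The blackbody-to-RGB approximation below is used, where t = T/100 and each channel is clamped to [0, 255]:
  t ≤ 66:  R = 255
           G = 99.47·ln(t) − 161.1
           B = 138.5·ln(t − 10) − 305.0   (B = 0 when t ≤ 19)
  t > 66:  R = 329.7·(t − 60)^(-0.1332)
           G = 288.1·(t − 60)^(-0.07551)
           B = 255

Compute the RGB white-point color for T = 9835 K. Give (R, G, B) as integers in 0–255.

t = 9835/100 = 98.35; the t > 66 branch applies.
R = 329.7·(98.35 − 60)^(-0.1332) = 329.7·38.35^(-0.1332) = 329.7·0.61524 = 202.844.
G = 288.1·(98.35 − 60)^(-0.07551) = 288.1·38.35^(-0.07551) = 288.1·0.75929 = 218.753.
B = 255 by definition for t > 66.
Rounded: (203, 219, 255).

(203, 219, 255)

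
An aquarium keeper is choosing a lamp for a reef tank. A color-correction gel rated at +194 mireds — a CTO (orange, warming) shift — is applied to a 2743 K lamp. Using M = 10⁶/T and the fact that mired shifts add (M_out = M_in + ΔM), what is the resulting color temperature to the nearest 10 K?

1790 K

M_in = 10⁶/2743 = 364.56 mireds.
M_out = 364.56 + (+194) = 558.56 mireds.
T_out = 10⁶/558.56 = 1790.3 K → 1790 K.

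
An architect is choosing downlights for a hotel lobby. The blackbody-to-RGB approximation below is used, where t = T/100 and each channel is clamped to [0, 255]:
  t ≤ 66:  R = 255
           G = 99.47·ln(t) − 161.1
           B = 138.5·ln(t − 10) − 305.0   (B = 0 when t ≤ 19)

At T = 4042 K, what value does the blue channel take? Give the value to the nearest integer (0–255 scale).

168

t = 4042/100 = 40.42; the t ≤ 66 branch applies.
B = 138.5·ln(40.42 − 10) − 305.0 = 138.5·ln 30.42 − 305.0 = 138.5·3.4151 − 305.0 = 167.991.
Rounded: 168.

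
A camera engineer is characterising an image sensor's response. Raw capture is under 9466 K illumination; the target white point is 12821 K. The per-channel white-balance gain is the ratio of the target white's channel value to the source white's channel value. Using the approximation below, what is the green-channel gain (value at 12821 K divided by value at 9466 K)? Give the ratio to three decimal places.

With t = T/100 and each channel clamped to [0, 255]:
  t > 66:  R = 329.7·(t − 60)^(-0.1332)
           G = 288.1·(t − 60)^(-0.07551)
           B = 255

0.950

At 9466 K (t = 94.66):
  G = 288.1·(94.66 − 60)^(-0.07551) = 288.1·34.66^(-0.07551) = 288.1·0.76512 = 220.430.
At 12821 K (t = 128.21):
  G = 288.1·(128.21 − 60)^(-0.07551) = 288.1·68.21^(-0.07551) = 288.1·0.72699 = 209.445.
Gain = 209.445 / 220.430 = 0.9502 → 0.950.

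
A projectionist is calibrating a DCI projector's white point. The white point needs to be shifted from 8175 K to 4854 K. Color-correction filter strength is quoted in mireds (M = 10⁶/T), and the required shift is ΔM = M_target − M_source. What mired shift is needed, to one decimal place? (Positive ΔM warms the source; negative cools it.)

+83.7 mireds

M_source = 10⁶/8175 = 122.324; M_target = 10⁶/4854 = 206.016.
ΔM = 206.016 − 122.324 = 83.691 → +83.7 mireds, a warming shift.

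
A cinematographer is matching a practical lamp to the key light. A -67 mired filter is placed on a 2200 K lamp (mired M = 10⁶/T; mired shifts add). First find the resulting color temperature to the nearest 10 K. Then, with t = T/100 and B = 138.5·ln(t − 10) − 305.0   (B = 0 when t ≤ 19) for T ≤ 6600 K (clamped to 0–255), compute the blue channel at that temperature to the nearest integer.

77

M_in = 10⁶/2200 = 454.55; M_out = 454.55 + (-67) = 387.55.
T_out = 10⁶/387.55 = 2580.3 K → 2580 K; t = 25.8.
B = 138.5·ln(25.8 − 10) − 305.0 = 138.5·ln 15.8 − 305.0 = 138.5·2.7600 − 305.0 = 77.261.
Rounded: 77.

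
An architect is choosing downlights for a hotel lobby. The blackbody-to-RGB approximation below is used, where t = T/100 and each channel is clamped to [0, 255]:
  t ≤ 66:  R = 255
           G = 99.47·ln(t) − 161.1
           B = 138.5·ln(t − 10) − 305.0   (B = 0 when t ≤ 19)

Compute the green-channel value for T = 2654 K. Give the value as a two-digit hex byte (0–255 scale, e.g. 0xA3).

t = 2654/100 = 26.54; the t ≤ 66 branch applies.
G = 99.47·ln 26.54 − 161.1 = 99.47·3.2787 − 161.1 = 165.028.
Rounded: 165; in hex, 0xA5.

0xA5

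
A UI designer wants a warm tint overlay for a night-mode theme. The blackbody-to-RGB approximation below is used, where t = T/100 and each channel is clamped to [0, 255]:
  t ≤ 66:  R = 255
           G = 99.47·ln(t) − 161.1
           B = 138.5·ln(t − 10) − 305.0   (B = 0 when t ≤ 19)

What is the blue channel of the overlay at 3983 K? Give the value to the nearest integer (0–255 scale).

165

t = 3983/100 = 39.83; the t ≤ 66 branch applies.
B = 138.5·ln(39.83 − 10) − 305.0 = 138.5·ln 29.83 − 305.0 = 138.5·3.3955 − 305.0 = 165.279.
Rounded: 165.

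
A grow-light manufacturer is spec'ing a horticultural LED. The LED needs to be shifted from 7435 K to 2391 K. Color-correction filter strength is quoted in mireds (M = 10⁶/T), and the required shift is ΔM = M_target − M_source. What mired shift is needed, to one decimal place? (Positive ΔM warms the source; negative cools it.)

+283.7 mireds

M_source = 10⁶/7435 = 134.499; M_target = 10⁶/2391 = 418.235.
ΔM = 418.235 − 134.499 = 283.736 → +283.7 mireds, a warming shift.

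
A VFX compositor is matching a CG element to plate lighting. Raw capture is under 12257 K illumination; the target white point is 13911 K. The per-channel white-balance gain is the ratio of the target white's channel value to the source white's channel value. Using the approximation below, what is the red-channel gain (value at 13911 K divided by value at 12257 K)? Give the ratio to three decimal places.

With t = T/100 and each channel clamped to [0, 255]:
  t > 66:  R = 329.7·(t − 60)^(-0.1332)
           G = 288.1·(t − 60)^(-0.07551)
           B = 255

0.969

At 12257 K (t = 122.57):
  R = 329.7·(122.57 − 60)^(-0.1332) = 329.7·62.57^(-0.1332) = 329.7·0.57640 = 190.039.
At 13911 K (t = 139.11):
  R = 329.7·(139.11 − 60)^(-0.1332) = 329.7·79.11^(-0.1332) = 329.7·0.55867 = 184.194.
Gain = 184.194 / 190.039 = 0.9692 → 0.969.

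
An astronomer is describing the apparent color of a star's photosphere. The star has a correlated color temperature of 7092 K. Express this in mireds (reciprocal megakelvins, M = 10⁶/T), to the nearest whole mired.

M = 10⁶ / 7092 = 141.004 → 141 mireds.

141 mireds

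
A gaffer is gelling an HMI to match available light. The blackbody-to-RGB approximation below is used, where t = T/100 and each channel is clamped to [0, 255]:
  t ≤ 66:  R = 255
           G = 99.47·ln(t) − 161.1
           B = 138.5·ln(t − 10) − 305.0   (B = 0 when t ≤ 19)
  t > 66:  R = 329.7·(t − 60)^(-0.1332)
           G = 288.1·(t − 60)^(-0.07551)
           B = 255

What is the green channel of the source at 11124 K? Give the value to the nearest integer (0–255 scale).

t = 11124/100 = 111.24; the t > 66 branch applies.
G = 288.1·(111.24 − 60)^(-0.07551) = 288.1·51.24^(-0.07551) = 288.1·0.74286 = 214.018.
Rounded: 214.

214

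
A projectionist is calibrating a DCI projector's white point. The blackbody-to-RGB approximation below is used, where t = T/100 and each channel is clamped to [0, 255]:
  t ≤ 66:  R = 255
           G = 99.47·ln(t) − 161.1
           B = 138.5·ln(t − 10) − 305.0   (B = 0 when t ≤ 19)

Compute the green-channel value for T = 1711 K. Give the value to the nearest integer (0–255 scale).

121

t = 1711/100 = 17.11; the t ≤ 66 branch applies.
G = 99.47·ln 17.11 − 161.1 = 99.47·2.8397 − 161.1 = 121.361.
Rounded: 121.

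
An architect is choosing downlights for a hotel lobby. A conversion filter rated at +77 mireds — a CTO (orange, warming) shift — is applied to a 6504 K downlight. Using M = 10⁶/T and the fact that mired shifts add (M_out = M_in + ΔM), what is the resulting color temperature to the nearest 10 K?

4330 K

M_in = 10⁶/6504 = 153.75 mireds.
M_out = 153.75 + (+77) = 230.75 mireds.
T_out = 10⁶/230.75 = 4333.7 K → 4330 K.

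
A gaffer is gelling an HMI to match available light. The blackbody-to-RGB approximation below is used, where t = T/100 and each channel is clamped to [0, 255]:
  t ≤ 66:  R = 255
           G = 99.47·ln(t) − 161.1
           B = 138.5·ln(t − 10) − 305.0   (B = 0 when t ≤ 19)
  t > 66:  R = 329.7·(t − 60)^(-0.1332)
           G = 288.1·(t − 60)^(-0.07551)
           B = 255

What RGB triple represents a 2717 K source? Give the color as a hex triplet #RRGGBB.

t = 2717/100 = 27.17; the t ≤ 66 branch applies.
R = 255 by definition for t ≤ 66.
G = 99.47·ln 27.17 − 161.1 = 99.47·3.3021 − 161.1 = 167.361.
B = 138.5·ln(27.17 − 10) − 305.0 = 138.5·ln 17.17 − 305.0 = 138.5·2.8432 − 305.0 = 88.778.
Rounded: (255, 167, 89).
In hex: #FFA759.

#FFA759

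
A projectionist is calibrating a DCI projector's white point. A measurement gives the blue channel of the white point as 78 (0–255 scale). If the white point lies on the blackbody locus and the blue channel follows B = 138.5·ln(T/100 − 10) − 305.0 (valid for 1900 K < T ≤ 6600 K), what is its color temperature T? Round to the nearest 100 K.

2600 K

ln(t − 10) = (78 + 305.0) / 138.5 = 2.7653.
t − 10 = e^2.7653 = 15.884, so t = 25.884.
T = 100·t = 2588 K → 2600 K to the nearest 100 K.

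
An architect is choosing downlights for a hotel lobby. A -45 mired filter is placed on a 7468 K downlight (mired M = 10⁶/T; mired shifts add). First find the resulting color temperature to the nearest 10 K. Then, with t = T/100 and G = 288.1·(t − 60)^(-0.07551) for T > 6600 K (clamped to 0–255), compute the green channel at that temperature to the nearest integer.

M_in = 10⁶/7468 = 133.90; M_out = 133.90 + (-45) = 88.90.
T_out = 10⁶/88.90 = 11248.0 K → 11250 K; t = 112.5.
G = 288.1·(112.5 − 60)^(-0.07551) = 288.1·52.5^(-0.07551) = 288.1·0.74150 = 213.626.
Rounded: 214.

214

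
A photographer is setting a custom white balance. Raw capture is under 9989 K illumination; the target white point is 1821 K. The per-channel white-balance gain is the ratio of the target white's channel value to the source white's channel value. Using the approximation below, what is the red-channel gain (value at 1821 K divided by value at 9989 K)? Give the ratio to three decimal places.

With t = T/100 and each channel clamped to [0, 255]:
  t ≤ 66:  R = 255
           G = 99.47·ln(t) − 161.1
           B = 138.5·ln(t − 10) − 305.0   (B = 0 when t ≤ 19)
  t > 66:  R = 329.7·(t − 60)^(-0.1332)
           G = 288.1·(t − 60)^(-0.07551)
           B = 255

1.264

At 9989 K (t = 99.89):
  R = 329.7·(99.89 − 60)^(-0.1332) = 329.7·39.89^(-0.1332) = 329.7·0.61202 = 201.783.
At 1821 K (t = 18.21):
  R = 255 by definition for t ≤ 66.
Gain = 255.000 / 201.783 = 1.2637 → 1.264.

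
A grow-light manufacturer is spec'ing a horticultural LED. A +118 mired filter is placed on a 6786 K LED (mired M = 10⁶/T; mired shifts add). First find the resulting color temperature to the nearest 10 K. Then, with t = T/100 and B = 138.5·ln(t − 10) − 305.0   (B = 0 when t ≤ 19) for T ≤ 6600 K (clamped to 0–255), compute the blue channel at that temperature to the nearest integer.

155

M_in = 10⁶/6786 = 147.36; M_out = 147.36 + (+118) = 265.36.
T_out = 10⁶/265.36 = 3768.4 K → 3770 K; t = 37.7.
B = 138.5·ln(37.7 − 10) − 305.0 = 138.5·ln 27.7 − 305.0 = 138.5·3.3214 − 305.0 = 155.018.
Rounded: 155.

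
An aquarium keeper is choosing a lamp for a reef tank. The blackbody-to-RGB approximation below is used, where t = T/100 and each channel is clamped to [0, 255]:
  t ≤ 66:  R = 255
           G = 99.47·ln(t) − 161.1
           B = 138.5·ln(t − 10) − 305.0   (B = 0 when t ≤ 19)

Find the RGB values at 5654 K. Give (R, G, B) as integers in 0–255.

t = 5654/100 = 56.54; the t ≤ 66 branch applies.
R = 255 by definition for t ≤ 66.
G = 99.47·ln 56.54 − 161.1 = 99.47·4.0349 − 161.1 = 240.256.
B = 138.5·ln(56.54 − 10) − 305.0 = 138.5·ln 46.54 − 305.0 = 138.5·3.8403 − 305.0 = 226.883.
Rounded: (255, 240, 227).

(255, 240, 227)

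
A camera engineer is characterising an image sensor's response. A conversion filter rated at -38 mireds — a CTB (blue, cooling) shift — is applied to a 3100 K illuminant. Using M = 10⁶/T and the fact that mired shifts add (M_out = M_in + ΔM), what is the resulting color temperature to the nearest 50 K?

3500 K

M_in = 10⁶/3100 = 322.58 mireds.
M_out = 322.58 + (-38) = 284.58 mireds.
T_out = 10⁶/284.58 = 3513.9 K → 3500 K.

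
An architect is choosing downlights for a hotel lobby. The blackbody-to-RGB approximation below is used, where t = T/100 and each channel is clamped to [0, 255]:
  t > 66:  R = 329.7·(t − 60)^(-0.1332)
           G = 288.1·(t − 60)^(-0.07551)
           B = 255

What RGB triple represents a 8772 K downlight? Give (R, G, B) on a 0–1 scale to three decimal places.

(0.831, 0.879, 1.000)

t = 8772/100 = 87.72; the t > 66 branch applies.
R = 329.7·(87.72 − 60)^(-0.1332) = 329.7·27.72^(-0.1332) = 329.7·0.64242 = 211.806.
G = 288.1·(87.72 − 60)^(-0.07551) = 288.1·27.72^(-0.07551) = 288.1·0.77813 = 224.181.
B = 255 by definition for t > 66.
Dividing each by 255: (0.8306, 0.8791, 1.0000) → (0.831, 0.879, 1.000).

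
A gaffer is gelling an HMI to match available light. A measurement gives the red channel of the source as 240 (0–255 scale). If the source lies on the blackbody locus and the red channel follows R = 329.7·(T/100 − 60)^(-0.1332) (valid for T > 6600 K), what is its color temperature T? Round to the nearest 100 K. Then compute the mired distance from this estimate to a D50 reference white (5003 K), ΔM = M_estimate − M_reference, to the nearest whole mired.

-59 mireds

(t − 60)^(-0.1332) = 240/329.7 = 0.72793.
t − 60 = 0.72793^(1/-0.1332) = 0.72793^(-7.508) = 10.848, so t = 70.848.
T = 100·t = 7085 K → 7100 K to the nearest 100 K.
M_estimate = 10⁶/7100 = 140.85; M_reference = 10⁶/5003 = 199.88.
ΔM = 140.85 − 199.88 = -59.04 → -59 mireds.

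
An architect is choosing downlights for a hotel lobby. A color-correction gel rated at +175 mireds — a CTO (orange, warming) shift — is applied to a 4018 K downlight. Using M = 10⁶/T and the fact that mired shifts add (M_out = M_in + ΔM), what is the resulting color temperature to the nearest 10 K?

M_in = 10⁶/4018 = 248.88 mireds.
M_out = 248.88 + (+175) = 423.88 mireds.
T_out = 10⁶/423.88 = 2359.2 K → 2360 K.

2360 K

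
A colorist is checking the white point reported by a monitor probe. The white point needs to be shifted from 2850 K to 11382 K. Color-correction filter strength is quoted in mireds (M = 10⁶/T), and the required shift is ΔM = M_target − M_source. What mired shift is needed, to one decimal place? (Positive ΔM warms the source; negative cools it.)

-263.0 mireds

M_source = 10⁶/2850 = 350.877; M_target = 10⁶/11382 = 87.858.
ΔM = 87.858 − 350.877 = -263.019 → -263.0 mireds, a cooling shift.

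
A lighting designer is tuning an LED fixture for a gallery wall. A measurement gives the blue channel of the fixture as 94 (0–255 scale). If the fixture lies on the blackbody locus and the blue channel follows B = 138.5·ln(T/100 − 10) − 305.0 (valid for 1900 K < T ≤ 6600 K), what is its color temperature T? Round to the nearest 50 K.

2800 K

ln(t − 10) = (94 + 305.0) / 138.5 = 2.8809.
t − 10 = e^2.8809 = 17.830, so t = 27.830.
T = 100·t = 2783 K → 2800 K to the nearest 50 K.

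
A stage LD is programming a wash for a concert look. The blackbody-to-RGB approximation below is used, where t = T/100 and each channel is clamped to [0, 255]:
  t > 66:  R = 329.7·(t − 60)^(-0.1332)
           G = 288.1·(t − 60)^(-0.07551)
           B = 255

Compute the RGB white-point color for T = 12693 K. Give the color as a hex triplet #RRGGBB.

t = 12693/100 = 126.93; the t > 66 branch applies.
R = 329.7·(126.93 − 60)^(-0.1332) = 329.7·66.93^(-0.1332) = 329.7·0.57125 = 188.342.
G = 288.1·(126.93 − 60)^(-0.07551) = 288.1·66.93^(-0.07551) = 288.1·0.72803 = 209.745.
B = 255 by definition for t > 66.
Rounded: (188, 210, 255).
In hex: #BCD2FF.

#BCD2FF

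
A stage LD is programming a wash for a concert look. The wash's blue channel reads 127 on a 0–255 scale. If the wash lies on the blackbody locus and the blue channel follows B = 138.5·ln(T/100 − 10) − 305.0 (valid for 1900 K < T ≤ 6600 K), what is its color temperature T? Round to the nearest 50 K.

3250 K

ln(t − 10) = (127 + 305.0) / 138.5 = 3.1191.
t − 10 = e^3.1191 = 22.627, so t = 32.627.
T = 100·t = 3263 K → 3250 K to the nearest 50 K.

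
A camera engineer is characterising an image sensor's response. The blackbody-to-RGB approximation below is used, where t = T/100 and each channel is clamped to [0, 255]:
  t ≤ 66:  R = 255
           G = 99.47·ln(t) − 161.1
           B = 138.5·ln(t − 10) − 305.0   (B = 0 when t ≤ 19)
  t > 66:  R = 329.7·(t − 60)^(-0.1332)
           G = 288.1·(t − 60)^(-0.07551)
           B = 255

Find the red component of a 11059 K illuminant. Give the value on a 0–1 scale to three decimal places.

0.767

t = 11059/100 = 110.59; the t > 66 branch applies.
R = 329.7·(110.59 − 60)^(-0.1332) = 329.7·50.59^(-0.1332) = 329.7·0.59295 = 195.496.
On a 0–1 scale: 195.496/255 = 0.7667 → 0.767.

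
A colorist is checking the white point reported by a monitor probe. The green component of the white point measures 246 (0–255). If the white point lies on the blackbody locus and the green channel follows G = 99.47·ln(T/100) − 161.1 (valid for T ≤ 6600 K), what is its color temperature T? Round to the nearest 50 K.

6000 K

ln t = (246 + 161.1) / 99.47 = 4.0927.
t = e^4.0927 = 59.901.
T = 100·t = 5990 K → 6000 K to the nearest 50 K.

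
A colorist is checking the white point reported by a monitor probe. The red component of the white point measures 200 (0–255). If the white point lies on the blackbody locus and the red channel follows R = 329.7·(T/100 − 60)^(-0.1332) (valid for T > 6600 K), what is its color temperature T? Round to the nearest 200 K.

(t − 60)^(-0.1332) = 200/329.7 = 0.60661.
t − 60 = 0.60661^(1/-0.1332) = 0.60661^(-7.508) = 42.638, so t = 102.638.
T = 100·t = 10264 K → 10200 K to the nearest 200 K.

10200 K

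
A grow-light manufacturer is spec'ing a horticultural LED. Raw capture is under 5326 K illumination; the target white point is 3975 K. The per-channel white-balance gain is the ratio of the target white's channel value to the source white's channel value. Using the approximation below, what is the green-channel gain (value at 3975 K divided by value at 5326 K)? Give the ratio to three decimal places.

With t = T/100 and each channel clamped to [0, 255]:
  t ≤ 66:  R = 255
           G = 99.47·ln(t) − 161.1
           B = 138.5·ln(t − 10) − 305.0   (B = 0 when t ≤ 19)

At 5326 K (t = 53.26):
  G = 99.47·ln 53.26 − 161.1 = 99.47·3.9752 − 161.1 = 234.312.
At 3975 K (t = 39.75):
  G = 99.47·ln 39.75 − 161.1 = 99.47·3.6826 − 161.1 = 205.209.
Gain = 205.209 / 234.312 = 0.8758 → 0.876.

0.876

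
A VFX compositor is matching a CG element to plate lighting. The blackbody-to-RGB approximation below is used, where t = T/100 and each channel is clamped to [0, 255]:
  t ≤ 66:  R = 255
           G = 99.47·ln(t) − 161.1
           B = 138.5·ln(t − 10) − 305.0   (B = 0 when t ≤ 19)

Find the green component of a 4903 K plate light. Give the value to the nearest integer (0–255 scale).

226

t = 4903/100 = 49.03; the t ≤ 66 branch applies.
G = 99.47·ln 49.03 − 161.1 = 99.47·3.8924 − 161.1 = 226.080.
Rounded: 226.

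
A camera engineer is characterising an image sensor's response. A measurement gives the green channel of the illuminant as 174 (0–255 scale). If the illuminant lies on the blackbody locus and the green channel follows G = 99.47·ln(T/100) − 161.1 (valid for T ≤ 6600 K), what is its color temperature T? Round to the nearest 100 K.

2900 K

ln t = (174 + 161.1) / 99.47 = 3.3689.
t = e^3.3689 = 29.045.
T = 100·t = 2905 K → 2900 K to the nearest 100 K.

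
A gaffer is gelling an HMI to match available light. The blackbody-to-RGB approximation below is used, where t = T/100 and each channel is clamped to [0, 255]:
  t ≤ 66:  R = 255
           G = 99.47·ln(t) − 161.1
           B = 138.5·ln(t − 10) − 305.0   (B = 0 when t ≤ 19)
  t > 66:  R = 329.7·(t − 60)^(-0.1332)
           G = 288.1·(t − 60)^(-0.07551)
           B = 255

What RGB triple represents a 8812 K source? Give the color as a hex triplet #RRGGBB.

#D3E0FF

t = 8812/100 = 88.12; the t > 66 branch applies.
R = 329.7·(88.12 − 60)^(-0.1332) = 329.7·28.12^(-0.1332) = 329.7·0.64120 = 211.402.
G = 288.1·(88.12 − 60)^(-0.07551) = 288.1·28.12^(-0.07551) = 288.1·0.77729 = 223.938.
B = 255 by definition for t > 66.
Rounded: (211, 224, 255).
In hex: #D3E0FF.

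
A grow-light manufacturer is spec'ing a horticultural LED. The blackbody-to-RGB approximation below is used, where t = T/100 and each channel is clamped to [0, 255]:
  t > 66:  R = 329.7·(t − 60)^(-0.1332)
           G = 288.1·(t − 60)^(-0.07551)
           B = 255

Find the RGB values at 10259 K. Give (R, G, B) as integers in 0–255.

t = 10259/100 = 102.59; the t > 66 branch applies.
R = 329.7·(102.59 − 60)^(-0.1332) = 329.7·42.59^(-0.1332) = 329.7·0.60670 = 200.030.
G = 288.1·(102.59 − 60)^(-0.07551) = 288.1·42.59^(-0.07551) = 288.1·0.75331 = 217.027.
B = 255 by definition for t > 66.
Rounded: (200, 217, 255).

(200, 217, 255)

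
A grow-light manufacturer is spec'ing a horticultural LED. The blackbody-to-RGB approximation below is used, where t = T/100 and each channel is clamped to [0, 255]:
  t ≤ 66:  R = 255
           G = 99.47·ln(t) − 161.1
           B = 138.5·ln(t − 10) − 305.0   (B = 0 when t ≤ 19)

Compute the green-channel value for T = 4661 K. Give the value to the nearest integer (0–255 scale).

t = 4661/100 = 46.61; the t ≤ 66 branch applies.
G = 99.47·ln 46.61 − 161.1 = 99.47·3.8418 − 161.1 = 221.045.
Rounded: 221.

221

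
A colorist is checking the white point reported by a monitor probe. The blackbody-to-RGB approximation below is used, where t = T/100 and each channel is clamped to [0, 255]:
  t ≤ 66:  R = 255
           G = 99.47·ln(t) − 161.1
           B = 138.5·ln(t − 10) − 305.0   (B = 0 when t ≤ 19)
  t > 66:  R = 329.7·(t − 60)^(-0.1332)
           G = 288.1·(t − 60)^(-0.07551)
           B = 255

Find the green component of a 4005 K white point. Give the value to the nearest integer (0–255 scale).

206

t = 4005/100 = 40.05; the t ≤ 66 branch applies.
G = 99.47·ln 40.05 − 161.1 = 99.47·3.6901 − 161.1 = 205.957.
Rounded: 206.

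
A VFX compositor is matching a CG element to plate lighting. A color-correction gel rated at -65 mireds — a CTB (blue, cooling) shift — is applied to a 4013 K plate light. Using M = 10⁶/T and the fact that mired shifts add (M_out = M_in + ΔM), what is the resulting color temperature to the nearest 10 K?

5430 K

M_in = 10⁶/4013 = 249.19 mireds.
M_out = 249.19 + (-65) = 184.19 mireds.
T_out = 10⁶/184.19 = 5429.2 K → 5430 K.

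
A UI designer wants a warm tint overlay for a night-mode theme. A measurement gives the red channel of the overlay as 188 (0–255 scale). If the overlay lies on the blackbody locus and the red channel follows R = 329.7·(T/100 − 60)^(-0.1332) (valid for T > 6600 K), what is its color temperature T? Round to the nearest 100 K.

(t − 60)^(-0.1332) = 188/329.7 = 0.57022.
t − 60 = 0.57022^(1/-0.1332) = 0.57022^(-7.508) = 67.848, so t = 127.848.
T = 100·t = 12785 K → 12800 K to the nearest 100 K.

12800 K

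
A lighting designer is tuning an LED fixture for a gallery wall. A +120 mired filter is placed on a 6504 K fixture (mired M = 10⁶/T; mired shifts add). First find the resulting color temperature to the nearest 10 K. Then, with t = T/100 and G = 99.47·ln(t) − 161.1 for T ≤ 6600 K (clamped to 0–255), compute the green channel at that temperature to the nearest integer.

197

M_in = 10⁶/6504 = 153.75; M_out = 153.75 + (+120) = 273.75.
T_out = 10⁶/273.75 = 3652.9 K → 3650 K; t = 36.5.
G = 99.47·ln 36.5 − 161.1 = 99.47·3.5973 − 161.1 = 196.725.
Rounded: 197.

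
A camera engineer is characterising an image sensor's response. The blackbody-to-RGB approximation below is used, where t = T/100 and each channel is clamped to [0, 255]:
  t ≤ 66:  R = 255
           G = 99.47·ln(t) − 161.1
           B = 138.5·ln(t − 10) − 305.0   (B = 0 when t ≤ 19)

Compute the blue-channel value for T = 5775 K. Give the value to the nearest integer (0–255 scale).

230

t = 5775/100 = 57.75; the t ≤ 66 branch applies.
B = 138.5·ln(57.75 − 10) − 305.0 = 138.5·ln 47.75 − 305.0 = 138.5·3.8660 − 305.0 = 230.438.
Rounded: 230.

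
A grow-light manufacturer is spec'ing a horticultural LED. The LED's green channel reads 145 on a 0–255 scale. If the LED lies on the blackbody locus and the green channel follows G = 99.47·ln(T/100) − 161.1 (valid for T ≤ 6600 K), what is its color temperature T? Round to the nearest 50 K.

2150 K

ln t = (145 + 161.1) / 99.47 = 3.0773.
t = e^3.0773 = 21.700.
T = 100·t = 2170 K → 2150 K to the nearest 50 K.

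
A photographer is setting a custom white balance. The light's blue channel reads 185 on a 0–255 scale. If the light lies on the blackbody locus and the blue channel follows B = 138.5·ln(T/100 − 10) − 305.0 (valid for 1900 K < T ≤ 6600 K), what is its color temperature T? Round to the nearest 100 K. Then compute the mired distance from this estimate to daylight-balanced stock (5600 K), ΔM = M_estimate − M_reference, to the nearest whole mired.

ln(t − 10) = (185 + 305.0) / 138.5 = 3.5379.
t − 10 = e^3.5379 = 34.395, so t = 44.395.
T = 100·t = 4439 K → 4400 K to the nearest 100 K.
M_estimate = 10⁶/4400 = 227.27; M_reference = 10⁶/5600 = 178.57.
ΔM = 227.27 − 178.57 = 48.70 → +49 mireds.

+49 mireds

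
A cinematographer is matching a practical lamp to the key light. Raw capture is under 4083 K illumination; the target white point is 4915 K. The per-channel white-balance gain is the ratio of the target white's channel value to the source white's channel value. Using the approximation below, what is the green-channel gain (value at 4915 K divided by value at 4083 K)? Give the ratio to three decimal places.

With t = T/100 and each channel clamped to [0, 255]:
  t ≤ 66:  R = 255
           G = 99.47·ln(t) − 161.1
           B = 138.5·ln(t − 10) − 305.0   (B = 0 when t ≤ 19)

1.089

At 4083 K (t = 40.83):
  G = 99.47·ln 40.83 − 161.1 = 99.47·3.7094 − 161.1 = 207.876.
At 4915 K (t = 49.15):
  G = 99.47·ln 49.15 − 161.1 = 99.47·3.8949 − 161.1 = 226.323.
Gain = 226.323 / 207.876 = 1.0887 → 1.089.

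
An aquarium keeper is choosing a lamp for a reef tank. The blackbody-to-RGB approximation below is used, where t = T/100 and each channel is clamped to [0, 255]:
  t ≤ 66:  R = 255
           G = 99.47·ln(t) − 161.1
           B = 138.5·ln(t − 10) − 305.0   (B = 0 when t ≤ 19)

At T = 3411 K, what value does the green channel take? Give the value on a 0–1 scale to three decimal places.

t = 3411/100 = 34.11; the t ≤ 66 branch applies.
G = 99.47·ln 34.11 − 161.1 = 99.47·3.5296 − 161.1 = 189.988.
On a 0–1 scale: 189.988/255 = 0.7451 → 0.745.

0.745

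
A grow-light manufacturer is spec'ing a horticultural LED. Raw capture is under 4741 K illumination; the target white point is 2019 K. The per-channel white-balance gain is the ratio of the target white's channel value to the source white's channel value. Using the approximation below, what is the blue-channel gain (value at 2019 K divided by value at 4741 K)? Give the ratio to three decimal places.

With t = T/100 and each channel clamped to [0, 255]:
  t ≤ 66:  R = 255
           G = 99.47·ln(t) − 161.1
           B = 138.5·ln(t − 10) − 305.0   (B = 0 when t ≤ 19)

At 4741 K (t = 47.41):
  B = 138.5·ln(47.41 − 10) − 305.0 = 138.5·ln 37.41 − 305.0 = 138.5·3.6219 − 305.0 = 196.638.
At 2019 K (t = 20.19):
  B = 138.5·ln(20.19 − 10) − 305.0 = 138.5·ln 10.19 − 305.0 = 138.5·2.3214 − 305.0 = 16.515.
Gain = 16.515 / 196.638 = 0.0840 → 0.084.

0.084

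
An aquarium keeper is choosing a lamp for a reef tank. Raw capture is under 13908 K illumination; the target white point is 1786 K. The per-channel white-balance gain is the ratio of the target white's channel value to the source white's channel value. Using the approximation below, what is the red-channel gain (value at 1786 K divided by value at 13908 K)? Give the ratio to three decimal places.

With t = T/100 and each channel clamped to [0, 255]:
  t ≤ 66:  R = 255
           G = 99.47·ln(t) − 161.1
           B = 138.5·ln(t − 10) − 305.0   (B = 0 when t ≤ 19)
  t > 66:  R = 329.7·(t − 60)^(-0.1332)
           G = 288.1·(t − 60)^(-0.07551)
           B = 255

1.384

At 13908 K (t = 139.08):
  R = 329.7·(139.08 − 60)^(-0.1332) = 329.7·79.08^(-0.1332) = 329.7·0.55870 = 184.203.
At 1786 K (t = 17.86):
  R = 255 by definition for t ≤ 66.
Gain = 255.000 / 184.203 = 1.3843 → 1.384.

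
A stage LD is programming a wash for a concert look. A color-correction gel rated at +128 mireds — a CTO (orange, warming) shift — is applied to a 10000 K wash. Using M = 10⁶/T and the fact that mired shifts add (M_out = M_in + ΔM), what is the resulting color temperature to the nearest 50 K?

M_in = 10⁶/10000 = 100.00 mireds.
M_out = 100.00 + (+128) = 228.00 mireds.
T_out = 10⁶/228.00 = 4386.0 K → 4400 K.

4400 K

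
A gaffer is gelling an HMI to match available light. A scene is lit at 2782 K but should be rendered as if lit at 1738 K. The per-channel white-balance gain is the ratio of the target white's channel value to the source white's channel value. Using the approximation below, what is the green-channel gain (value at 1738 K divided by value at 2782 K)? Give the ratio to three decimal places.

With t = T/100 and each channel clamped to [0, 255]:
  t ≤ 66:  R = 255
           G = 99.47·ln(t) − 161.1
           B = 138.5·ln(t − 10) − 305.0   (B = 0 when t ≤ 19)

At 2782 K (t = 27.82):
  G = 99.47·ln 27.82 − 161.1 = 99.47·3.3258 − 161.1 = 169.713.
At 1738 K (t = 17.38):
  G = 99.47·ln 17.38 − 161.1 = 99.47·2.8553 − 161.1 = 122.919.
Gain = 122.919 / 169.713 = 0.7243 → 0.724.

0.724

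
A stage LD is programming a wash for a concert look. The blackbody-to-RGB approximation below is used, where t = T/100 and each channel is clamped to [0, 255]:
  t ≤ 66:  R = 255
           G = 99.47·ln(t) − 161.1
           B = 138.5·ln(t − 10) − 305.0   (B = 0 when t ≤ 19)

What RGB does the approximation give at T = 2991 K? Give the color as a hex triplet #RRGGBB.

t = 2991/100 = 29.91; the t ≤ 66 branch applies.
R = 255 by definition for t ≤ 66.
G = 99.47·ln 29.91 − 161.1 = 99.47·3.3982 − 161.1 = 176.918.
B = 138.5·ln(29.91 − 10) − 305.0 = 138.5·ln 19.91 − 305.0 = 138.5·2.9912 − 305.0 = 109.284.
Rounded: (255, 177, 109).
In hex: #FFB16D.

#FFB16D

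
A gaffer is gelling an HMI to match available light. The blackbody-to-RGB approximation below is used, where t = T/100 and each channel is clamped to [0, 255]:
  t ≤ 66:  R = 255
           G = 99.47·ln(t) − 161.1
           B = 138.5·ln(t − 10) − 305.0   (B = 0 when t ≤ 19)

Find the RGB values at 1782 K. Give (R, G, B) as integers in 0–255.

t = 1782/100 = 17.82; the t ≤ 66 branch applies.
R = 255 by definition for t ≤ 66.
G = 99.47·ln 17.82 − 161.1 = 99.47·2.8803 − 161.1 = 125.406.
t = 17.82 ≤ 19, so B = 0.
Rounded: (255, 125, 0).

(255, 125, 0)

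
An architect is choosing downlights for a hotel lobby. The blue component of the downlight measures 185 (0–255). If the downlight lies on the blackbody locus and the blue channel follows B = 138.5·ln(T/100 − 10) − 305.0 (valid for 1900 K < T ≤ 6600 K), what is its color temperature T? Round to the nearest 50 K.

ln(t − 10) = (185 + 305.0) / 138.5 = 3.5379.
t − 10 = e^3.5379 = 34.395, so t = 44.395.
T = 100·t = 4439 K → 4450 K to the nearest 50 K.

4450 K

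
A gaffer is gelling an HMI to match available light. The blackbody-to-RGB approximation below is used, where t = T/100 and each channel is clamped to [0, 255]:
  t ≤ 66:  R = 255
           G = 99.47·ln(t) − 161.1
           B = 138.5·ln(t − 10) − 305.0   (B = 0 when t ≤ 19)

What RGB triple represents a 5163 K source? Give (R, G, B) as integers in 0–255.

t = 5163/100 = 51.63; the t ≤ 66 branch applies.
R = 255 by definition for t ≤ 66.
G = 99.47·ln 51.63 − 161.1 = 99.47·3.9441 − 161.1 = 231.220.
B = 138.5·ln(51.63 − 10) − 305.0 = 138.5·ln 41.63 − 305.0 = 138.5·3.7288 − 305.0 = 211.442.
Rounded: (255, 231, 211).

(255, 231, 211)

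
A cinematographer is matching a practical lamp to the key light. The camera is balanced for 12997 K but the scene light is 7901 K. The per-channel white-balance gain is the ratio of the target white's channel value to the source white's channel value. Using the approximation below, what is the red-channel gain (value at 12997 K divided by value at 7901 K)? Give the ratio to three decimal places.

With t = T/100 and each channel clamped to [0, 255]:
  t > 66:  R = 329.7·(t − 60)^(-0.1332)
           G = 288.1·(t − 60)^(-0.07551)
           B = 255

At 7901 K (t = 79.01):
  R = 329.7·(79.01 − 60)^(-0.1332) = 329.7·19.01^(-0.1332) = 329.7·0.67552 = 222.720.
At 12997 K (t = 129.97):
  R = 329.7·(129.97 − 60)^(-0.1332) = 329.7·69.97^(-0.1332) = 329.7·0.56788 = 187.231.
Gain = 187.231 / 222.720 = 0.8407 → 0.841.

0.841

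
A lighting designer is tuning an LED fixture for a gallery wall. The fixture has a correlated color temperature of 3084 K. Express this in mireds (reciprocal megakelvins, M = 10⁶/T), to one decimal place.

M = 10⁶ / 3084 = 324.254 → 324.3 mireds.

324.3 mireds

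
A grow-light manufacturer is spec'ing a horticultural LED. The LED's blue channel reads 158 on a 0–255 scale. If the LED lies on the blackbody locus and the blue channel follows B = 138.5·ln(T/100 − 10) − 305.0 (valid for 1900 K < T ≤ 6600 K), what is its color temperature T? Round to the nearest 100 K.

ln(t − 10) = (158 + 305.0) / 138.5 = 3.3430.
t − 10 = e^3.3430 = 28.303, so t = 38.303.
T = 100·t = 3830 K → 3800 K to the nearest 100 K.

3800 K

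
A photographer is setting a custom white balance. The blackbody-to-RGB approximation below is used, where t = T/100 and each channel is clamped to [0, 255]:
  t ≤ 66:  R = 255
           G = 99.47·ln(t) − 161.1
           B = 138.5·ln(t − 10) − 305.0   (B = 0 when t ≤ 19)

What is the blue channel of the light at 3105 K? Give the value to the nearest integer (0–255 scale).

117

t = 3105/100 = 31.05; the t ≤ 66 branch applies.
B = 138.5·ln(31.05 − 10) − 305.0 = 138.5·ln 21.05 − 305.0 = 138.5·3.0469 − 305.0 = 116.996.
Rounded: 117.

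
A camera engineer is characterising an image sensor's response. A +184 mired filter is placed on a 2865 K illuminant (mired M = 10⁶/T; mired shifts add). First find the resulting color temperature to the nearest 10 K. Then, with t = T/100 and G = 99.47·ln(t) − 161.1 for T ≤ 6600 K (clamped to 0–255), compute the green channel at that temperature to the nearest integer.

M_in = 10⁶/2865 = 349.04; M_out = 349.04 + (+184) = 533.04.
T_out = 10⁶/533.04 = 1876.0 K → 1880 K; t = 18.8.
G = 99.47·ln 18.8 − 161.1 = 99.47·2.9339 − 161.1 = 130.731.
Rounded: 131.

131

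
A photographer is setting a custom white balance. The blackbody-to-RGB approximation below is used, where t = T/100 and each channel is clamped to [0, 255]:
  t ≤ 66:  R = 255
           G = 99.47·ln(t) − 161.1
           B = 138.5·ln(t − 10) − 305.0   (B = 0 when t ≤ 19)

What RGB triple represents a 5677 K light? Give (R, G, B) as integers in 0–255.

t = 5677/100 = 56.77; the t ≤ 66 branch applies.
R = 255 by definition for t ≤ 66.
G = 99.47·ln 56.77 − 161.1 = 99.47·4.0390 − 161.1 = 240.660.
B = 138.5·ln(56.77 − 10) − 305.0 = 138.5·ln 46.77 − 305.0 = 138.5·3.8452 − 305.0 = 227.566.
Rounded: (255, 241, 228).

(255, 241, 228)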